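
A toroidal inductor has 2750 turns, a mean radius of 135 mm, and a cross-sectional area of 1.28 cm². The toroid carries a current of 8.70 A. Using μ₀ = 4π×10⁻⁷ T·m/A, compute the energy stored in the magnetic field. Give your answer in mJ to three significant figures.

L = μ₀N²A/(2πR) = (4π×10⁻⁷)(2750)²(1.280×10^-4)/(2π×0.135) = 1.434×10^-3 H.
U = ½LI² = ½(1.434×10^-3)(8.70)² = 5.427×10^-2 J.

U ≈ 54.3 mJ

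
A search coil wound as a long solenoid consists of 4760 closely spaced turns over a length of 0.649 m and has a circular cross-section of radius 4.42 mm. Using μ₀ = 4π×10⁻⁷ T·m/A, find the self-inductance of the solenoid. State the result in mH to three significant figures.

A = πr² = π(4.420×10^-3 m)² = 6.138×10^-5 m².
For a long solenoid, L = μ₀N²A/ℓ.
L = (4π×10⁻⁷)(4760)²(6.138×10^-5)/(0.649 m) = 2.693×10^-3 H.

L ≈ 2.69 mH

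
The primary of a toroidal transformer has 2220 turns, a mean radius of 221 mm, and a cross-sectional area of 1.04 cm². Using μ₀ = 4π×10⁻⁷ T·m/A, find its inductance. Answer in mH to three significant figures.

L ≈ 0.464 mH

For a thin toroid, L = μ₀N²A/(2πR).
L = (4π×10⁻⁷)(2220)²(1.040×10^-4) / (2π×0.221 m) = 4.638×10^-4 H.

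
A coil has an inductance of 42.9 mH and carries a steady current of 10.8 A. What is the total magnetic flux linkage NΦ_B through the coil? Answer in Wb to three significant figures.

NΦ_B ≈ 0.463 Wb

From L = NΦ_B/I, the flux linkage is NΦ_B = LI.
NΦ_B = (4.290×10^-2 H)(10.8 A) = 0.4633 Wb.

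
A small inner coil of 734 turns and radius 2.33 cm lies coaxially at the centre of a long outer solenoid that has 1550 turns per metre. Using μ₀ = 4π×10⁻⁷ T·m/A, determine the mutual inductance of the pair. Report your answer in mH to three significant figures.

The outer solenoid produces a uniform field B₁ = μ₀n₁I₁ across the inner coil,
so the flux linkage is N₂Φ = N₂B₁A₂ = μ₀n₁N₂A₂·I₁, giving M = μ₀n₁N₂A₂.
A₂ = πr² = π(2.330×10^-2 m)² = 1.706×10^-3 m².
M = (4π×10⁻⁷)(1550)(734)(1.706×10^-3) = 2.438×10^-3 H.

M ≈ 2.44 mH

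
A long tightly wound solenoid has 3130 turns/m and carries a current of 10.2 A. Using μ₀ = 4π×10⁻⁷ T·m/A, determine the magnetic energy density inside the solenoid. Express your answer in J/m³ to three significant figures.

B = μ₀nI = (4π×10⁻⁷)(3.130×10^3)(10.2) = 4.012×10^-2 T.
u = B²/(2μ₀) = (4.012×10^-2)²/(2×4π×10⁻⁷) = 640.4 J/m³.

u ≈ 640 J/m³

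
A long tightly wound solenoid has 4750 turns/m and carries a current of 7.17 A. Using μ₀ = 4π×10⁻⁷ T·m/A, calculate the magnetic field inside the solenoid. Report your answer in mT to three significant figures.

B ≈ 42.8 mT

Inside a long solenoid, B = μ₀nI.
B = (4π×10⁻⁷)(4.750×10^3 m⁻¹)(7.17 A) = 4.280×10^-2 T.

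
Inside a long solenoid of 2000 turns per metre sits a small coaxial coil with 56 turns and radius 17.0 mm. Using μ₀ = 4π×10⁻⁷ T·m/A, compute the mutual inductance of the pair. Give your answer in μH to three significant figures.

M ≈ 128 μH

The outer solenoid produces a uniform field B₁ = μ₀n₁I₁ across the inner coil,
so the flux linkage is N₂Φ = N₂B₁A₂ = μ₀n₁N₂A₂·I₁, giving M = μ₀n₁N₂A₂.
A₂ = πr² = π(1.700×10^-2 m)² = 9.079×10^-4 m².
M = (4π×10⁻⁷)(2000)(56)(9.079×10^-4) = 1.278×10^-4 H.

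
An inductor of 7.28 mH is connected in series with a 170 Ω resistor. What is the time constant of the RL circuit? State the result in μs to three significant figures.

τ = L/R = (7.280×10^-3 H)/(170 Ω) = 4.282×10^-5 s.

τ ≈ 42.8 μs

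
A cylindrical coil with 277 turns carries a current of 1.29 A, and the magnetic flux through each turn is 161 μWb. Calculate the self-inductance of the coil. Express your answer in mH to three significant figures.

Self-inductance is defined by L = NΦ_B/I (flux linkage over current).
L = (277)(1.610×10^-4 Wb)/(1.29 A) = 3.457×10^-2 H.

L ≈ 34.6 mH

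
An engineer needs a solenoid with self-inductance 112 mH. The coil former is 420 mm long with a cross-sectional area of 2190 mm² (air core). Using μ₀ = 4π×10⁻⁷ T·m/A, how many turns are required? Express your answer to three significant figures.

A = 2190 mm² = 2.190×10^-3 m².
From L = μ₀N²A/ℓ, N = √(Lℓ / (μ₀A)).
N = √[(0.112)(0.42) / ((4π×10⁻⁷)×2.190×10^-3)] = √(1.709×10^7) ≈ 4134.3.

N ≈ 4130 turns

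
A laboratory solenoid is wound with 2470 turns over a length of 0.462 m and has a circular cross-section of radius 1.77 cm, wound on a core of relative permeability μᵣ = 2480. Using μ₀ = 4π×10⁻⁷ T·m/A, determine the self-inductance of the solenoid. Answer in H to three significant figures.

L ≈ 40.5 H

A = πr² = π(1.770×10^-2 m)² = 9.842×10^-4 m².
For a long solenoid, L = μ₀μᵣN²A/ℓ.
L = (4π×10⁻⁷)(2480)(2470)²(9.842×10^-4)/(0.462 m) = 40.51 H.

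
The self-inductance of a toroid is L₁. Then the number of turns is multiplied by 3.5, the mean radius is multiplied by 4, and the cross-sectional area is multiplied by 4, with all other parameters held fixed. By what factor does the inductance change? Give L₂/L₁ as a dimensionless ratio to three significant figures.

L₂/L₁ = 12.3

For a toroid, L ∝ μᵣN²A/R.
L₂/L₁ = (3.5)^2 × (4)^-1 × (4) = 12.3.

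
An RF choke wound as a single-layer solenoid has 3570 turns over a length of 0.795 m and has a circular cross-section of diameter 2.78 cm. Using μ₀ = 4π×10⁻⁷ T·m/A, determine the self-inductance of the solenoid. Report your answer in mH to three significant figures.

L ≈ 12.2 mH

A = π(d/2)² = π(1.390×10^-2 m)² = 6.070×10^-4 m².
For a long solenoid, L = μ₀N²A/ℓ.
L = (4π×10⁻⁷)(3570)²(6.070×10^-4)/(0.795 m) = 1.223×10^-2 H.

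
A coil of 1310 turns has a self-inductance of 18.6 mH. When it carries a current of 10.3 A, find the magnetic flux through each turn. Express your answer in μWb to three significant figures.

From L = NΦ_B/I, the flux per turn is Φ_B = LI/N.
Φ_B = (1.860×10^-2 H)(10.3 A)/1310 = 1.462×10^-4 Wb.

Φ_B ≈ 146 μWb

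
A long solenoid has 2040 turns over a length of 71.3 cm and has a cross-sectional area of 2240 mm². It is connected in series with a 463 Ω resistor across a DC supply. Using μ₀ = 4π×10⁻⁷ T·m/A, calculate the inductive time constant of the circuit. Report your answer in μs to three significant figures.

τ ≈ 35.5 μs

A = 2240 mm² = 2.240×10^-3 m².
L = μ₀N²A/ℓ = (4π×10⁻⁷)(2040)²(2.240×10^-3)/(0.713) = 1.643×10^-2 H.
τ = L/R = (1.643×10^-2)/(463) = 3.549×10^-5 s.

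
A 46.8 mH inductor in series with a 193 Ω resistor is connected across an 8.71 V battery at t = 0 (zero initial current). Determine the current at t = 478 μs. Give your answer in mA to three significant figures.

τ = L/R = 4.680×10^-2/193 = 2.4249×10^-4 s; final current I_∞ = ε/R = 8.71/193 = 4.513×10^-2 A.
I(t) = I_∞(1 − e^(−t/τ)) with t/τ = 1.971.
I = (4.513×10^-2)(1 − e^(−1.971)) = 3.884×10^-2 A.

I ≈ 38.8 mA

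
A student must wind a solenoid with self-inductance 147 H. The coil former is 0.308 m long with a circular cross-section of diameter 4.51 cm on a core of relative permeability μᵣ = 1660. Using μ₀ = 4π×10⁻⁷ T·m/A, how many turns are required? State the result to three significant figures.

A = π(d/2)² = π(2.255×10^-2 m)² = 1.598×10^-3 m².
From L = μ₀μᵣN²A/ℓ, N = √(Lℓ / (μ₀μᵣA)).
N = √[(147)(0.308) / ((4π×10⁻⁷)(1660)×1.598×10^-3)] = √(1.359×10^7) ≈ 3686.0.

N ≈ 3690 turns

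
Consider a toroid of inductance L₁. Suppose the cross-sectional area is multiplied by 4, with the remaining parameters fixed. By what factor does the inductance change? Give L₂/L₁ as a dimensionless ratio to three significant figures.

L₂/L₁ = 4.00

For a toroid, L ∝ μᵣN²A/R.
L₂/L₁ = (4) = 4.00.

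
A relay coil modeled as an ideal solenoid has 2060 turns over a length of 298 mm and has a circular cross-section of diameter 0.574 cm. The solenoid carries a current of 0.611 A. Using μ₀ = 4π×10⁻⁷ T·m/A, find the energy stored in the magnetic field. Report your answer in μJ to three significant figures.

A = π(d/2)² = π(2.870×10^-3 m)² = 2.588×10^-5 m².
L = μ₀N²A/ℓ = (4π×10⁻⁷)(2060)²(2.588×10^-5)/(0.298) = 4.631×10^-4 H.
U = ½LI² = ½(4.631×10^-4)(0.611)² = 8.644×10^-5 J.

U ≈ 86.4 μJ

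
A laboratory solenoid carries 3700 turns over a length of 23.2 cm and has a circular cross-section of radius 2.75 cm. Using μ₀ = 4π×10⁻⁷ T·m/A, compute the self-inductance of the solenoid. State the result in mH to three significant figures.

A = πr² = π(2.750×10^-2 m)² = 2.376×10^-3 m².
For a long solenoid, L = μ₀N²A/ℓ.
L = (4π×10⁻⁷)(3700)²(2.376×10^-3)/(0.232 m) = 0.1762 H.

L ≈ 176 mH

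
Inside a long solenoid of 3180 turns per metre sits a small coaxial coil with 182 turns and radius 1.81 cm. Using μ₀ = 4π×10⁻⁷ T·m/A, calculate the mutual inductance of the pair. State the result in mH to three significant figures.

M ≈ 0.749 mH

The outer solenoid produces a uniform field B₁ = μ₀n₁I₁ across the inner coil,
so the flux linkage is N₂Φ = N₂B₁A₂ = μ₀n₁N₂A₂·I₁, giving M = μ₀n₁N₂A₂.
A₂ = πr² = π(1.810×10^-2 m)² = 1.029×10^-3 m².
M = (4π×10⁻⁷)(3180)(182)(1.029×10^-3) = 7.485×10^-4 H.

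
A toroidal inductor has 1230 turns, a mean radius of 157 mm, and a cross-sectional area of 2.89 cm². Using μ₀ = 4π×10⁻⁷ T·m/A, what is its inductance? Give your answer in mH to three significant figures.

L ≈ 0.557 mH

For a thin toroid, L = μ₀N²A/(2πR).
L = (4π×10⁻⁷)(1230)²(2.890×10^-4) / (2π×0.157 m) = 5.570×10^-4 H.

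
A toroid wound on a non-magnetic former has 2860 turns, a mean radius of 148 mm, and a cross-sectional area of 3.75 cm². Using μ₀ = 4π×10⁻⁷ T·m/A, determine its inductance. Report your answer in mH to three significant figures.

L ≈ 4.15 mH

For a thin toroid, L = μ₀N²A/(2πR).
L = (4π×10⁻⁷)(2860)²(3.750×10^-4) / (2π×0.148 m) = 4.145×10^-3 H.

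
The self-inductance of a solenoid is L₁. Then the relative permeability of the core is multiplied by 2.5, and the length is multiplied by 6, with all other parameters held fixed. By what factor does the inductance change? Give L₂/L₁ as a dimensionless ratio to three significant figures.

L₂/L₁ = 0.417

For a solenoid, L ∝ μᵣN²A/ℓ.
L₂/L₁ = (2.5) × (6)^-1 = 0.417.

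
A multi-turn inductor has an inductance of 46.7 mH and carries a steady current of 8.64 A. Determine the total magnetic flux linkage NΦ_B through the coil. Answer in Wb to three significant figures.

From L = NΦ_B/I, the flux linkage is NΦ_B = LI.
NΦ_B = (4.670×10^-2 H)(8.64 A) = 0.40349 Wb.

NΦ_B ≈ 0.403 Wb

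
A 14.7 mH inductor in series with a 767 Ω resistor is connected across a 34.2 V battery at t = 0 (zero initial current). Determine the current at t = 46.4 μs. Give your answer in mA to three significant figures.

I ≈ 40.6 mA

τ = L/R = 1.470×10^-2/767 = 1.917×10^-5 s; final current I_∞ = ε/R = 34.2/767 = 4.459×10^-2 A.
I(t) = I_∞(1 − e^(−t/τ)) with t/τ = 2.421.
I = (4.459×10^-2)(1 − e^(−2.421)) = 4.063×10^-2 A.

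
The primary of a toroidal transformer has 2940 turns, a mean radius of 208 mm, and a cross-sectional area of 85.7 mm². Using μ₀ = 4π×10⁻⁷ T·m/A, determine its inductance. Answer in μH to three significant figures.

For a thin toroid, L = μ₀N²A/(2πR).
L = (4π×10⁻⁷)(2940)²(8.570×10^-5) / (2π×0.208 m) = 7.123×10^-4 H.

L ≈ 712 μH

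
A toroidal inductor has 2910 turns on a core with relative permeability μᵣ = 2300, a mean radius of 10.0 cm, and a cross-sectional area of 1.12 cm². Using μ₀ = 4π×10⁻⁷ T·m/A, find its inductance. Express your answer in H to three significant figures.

For a thin toroid, L = μ₀μᵣN²A/(2πR).
L = (4π×10⁻⁷)(2300)(2910)²(1.120×10^-4) / (2π×0.1 m) = 4.363 H.

L ≈ 4.36 H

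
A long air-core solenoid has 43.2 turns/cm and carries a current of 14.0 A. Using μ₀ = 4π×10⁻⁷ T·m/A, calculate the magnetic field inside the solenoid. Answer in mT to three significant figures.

Inside a long solenoid, B = μ₀nI.
B = (4π×10⁻⁷)(4.320×10^3 m⁻¹)(14.0 A) = 7.600×10^-2 T.

B ≈ 76.0 mT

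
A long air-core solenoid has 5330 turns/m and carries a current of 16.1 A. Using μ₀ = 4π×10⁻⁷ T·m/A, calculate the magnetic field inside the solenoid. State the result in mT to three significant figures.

B ≈ 108 mT

Inside a long solenoid, B = μ₀nI.
B = (4π×10⁻⁷)(5.330×10^3 m⁻¹)(16.1 A) = 0.1078 T.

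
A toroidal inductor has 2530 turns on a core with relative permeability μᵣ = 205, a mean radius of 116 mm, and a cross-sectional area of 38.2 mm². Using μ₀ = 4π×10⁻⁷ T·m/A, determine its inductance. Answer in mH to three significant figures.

For a thin toroid, L = μ₀μᵣN²A/(2πR).
L = (4π×10⁻⁷)(205)(2530)²(3.820×10^-5) / (2π×0.116 m) = 8.642×10^-2 H.

L ≈ 86.4 mH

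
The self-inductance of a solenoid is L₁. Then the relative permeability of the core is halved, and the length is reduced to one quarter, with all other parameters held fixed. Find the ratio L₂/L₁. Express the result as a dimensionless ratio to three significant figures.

L₂/L₁ = 2.00

For a solenoid, L ∝ μᵣN²A/ℓ.
L₂/L₁ = (0.5) × (0.25)^-1 = 2.00.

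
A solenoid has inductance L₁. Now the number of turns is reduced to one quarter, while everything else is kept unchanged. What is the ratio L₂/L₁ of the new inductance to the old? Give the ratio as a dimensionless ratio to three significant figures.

For a solenoid, L ∝ μᵣN²A/ℓ.
L₂/L₁ = (0.25)^2 = 0.0625.

L₂/L₁ = 0.0625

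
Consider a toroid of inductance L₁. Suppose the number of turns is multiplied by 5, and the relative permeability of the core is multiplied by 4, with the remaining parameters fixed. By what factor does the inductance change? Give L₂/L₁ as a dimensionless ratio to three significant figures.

L₂/L₁ = 100

For a toroid, L ∝ μᵣN²A/R.
L₂/L₁ = (5)^2 × (4) = 100.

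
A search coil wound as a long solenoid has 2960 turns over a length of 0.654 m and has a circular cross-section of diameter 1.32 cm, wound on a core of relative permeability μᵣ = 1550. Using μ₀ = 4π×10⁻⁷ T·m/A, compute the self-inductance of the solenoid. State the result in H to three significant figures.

A = π(d/2)² = π(6.600×10^-3 m)² = 1.368×10^-4 m².
For a long solenoid, L = μ₀μᵣN²A/ℓ.
L = (4π×10⁻⁷)(1550)(2960)²(1.368×10^-4)/(0.654 m) = 3.571 H.

L ≈ 3.57 H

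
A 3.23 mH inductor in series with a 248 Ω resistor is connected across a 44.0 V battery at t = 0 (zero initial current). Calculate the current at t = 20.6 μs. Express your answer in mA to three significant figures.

τ = L/R = 3.230×10^-3/248 = 1.302×10^-5 s; final current I_∞ = ε/R = 44.0/248 = 0.1774 A.
I(t) = I_∞(1 − e^(−t/τ)) with t/τ = 1.582.
I = (0.1774)(1 − e^(−1.582)) = 0.1409 A.

I ≈ 141 mA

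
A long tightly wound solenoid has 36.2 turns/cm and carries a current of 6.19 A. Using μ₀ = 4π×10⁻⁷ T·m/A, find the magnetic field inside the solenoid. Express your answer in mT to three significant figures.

B ≈ 28.2 mT

Inside a long solenoid, B = μ₀nI.
B = (4π×10⁻⁷)(3.620×10^3 m⁻¹)(6.19 A) = 2.816×10^-2 T.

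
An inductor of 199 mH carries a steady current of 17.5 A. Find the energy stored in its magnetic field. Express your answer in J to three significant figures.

U ≈ 30.5 J

Stored magnetic energy: U = ½LI².
U = ½(0.199 H)(17.5 A)² = 30.47 J.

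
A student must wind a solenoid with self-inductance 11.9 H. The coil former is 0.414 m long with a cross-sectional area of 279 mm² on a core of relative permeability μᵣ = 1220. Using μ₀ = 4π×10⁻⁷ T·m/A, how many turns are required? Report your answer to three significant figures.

A = 279 mm² = 2.790×10^-4 m².
From L = μ₀μᵣN²A/ℓ, N = √(Lℓ / (μ₀μᵣA)).
N = √[(11.9)(0.414) / ((4π×10⁻⁷)(1220)×2.790×10^-4)] = √(1.152×10^7) ≈ 3393.8.

N ≈ 3390 turns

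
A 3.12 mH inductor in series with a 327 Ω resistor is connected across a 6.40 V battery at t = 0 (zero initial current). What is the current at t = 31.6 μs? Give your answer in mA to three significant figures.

τ = L/R = 3.120×10^-3/327 = 9.541×10^-6 s; final current I_∞ = ε/R = 6.40/327 = 1.957×10^-2 A.
I(t) = I_∞(1 − e^(−t/τ)) with t/τ = 3.312.
I = (1.957×10^-2)(1 − e^(−3.312)) = 1.886×10^-2 A.

I ≈ 18.9 mA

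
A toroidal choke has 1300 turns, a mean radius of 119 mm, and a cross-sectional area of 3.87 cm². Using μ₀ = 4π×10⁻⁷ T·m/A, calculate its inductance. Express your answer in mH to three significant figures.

For a thin toroid, L = μ₀N²A/(2πR).
L = (4π×10⁻⁷)(1300)²(3.870×10^-4) / (2π×0.119 m) = 1.099×10^-3 H.

L ≈ 1.10 mH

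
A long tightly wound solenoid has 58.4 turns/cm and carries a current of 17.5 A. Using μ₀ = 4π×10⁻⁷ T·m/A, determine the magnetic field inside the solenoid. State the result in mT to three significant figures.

B ≈ 128 mT

Inside a long solenoid, B = μ₀nI.
B = (4π×10⁻⁷)(5.840×10^3 m⁻¹)(17.5 A) = 0.1284 T.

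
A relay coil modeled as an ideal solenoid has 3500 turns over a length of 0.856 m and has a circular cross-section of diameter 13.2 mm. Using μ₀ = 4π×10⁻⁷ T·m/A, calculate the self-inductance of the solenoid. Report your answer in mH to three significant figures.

A = π(d/2)² = π(6.600×10^-3 m)² = 1.368×10^-4 m².
For a long solenoid, L = μ₀N²A/ℓ.
L = (4π×10⁻⁷)(3500)²(1.368×10^-4)/(0.856 m) = 2.461×10^-3 H.

L ≈ 2.46 mH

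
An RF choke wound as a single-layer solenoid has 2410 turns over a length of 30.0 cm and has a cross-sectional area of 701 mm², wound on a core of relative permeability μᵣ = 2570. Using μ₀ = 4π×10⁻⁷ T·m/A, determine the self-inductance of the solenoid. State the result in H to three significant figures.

A = 701 mm² = 7.010×10^-4 m².
For a long solenoid, L = μ₀μᵣN²A/ℓ.
L = (4π×10⁻⁷)(2570)(2410)²(7.010×10^-4)/(0.3 m) = 43.83 H.

L ≈ 43.8 H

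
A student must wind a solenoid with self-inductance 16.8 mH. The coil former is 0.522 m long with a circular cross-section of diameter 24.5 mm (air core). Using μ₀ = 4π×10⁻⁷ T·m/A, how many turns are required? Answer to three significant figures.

N ≈ 3850 turns

A = π(d/2)² = π(1.225×10^-2 m)² = 4.714×10^-4 m².
From L = μ₀N²A/ℓ, N = √(Lℓ / (μ₀A)).
N = √[(1.680×10^-2)(0.522) / ((4π×10⁻⁷)×4.714×10^-4)] = √(1.480×10^7) ≈ 3847.5.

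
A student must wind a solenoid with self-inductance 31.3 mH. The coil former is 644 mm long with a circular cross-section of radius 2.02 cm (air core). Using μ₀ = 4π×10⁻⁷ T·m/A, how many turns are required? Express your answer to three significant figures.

N ≈ 3540 turns

A = πr² = π(2.020×10^-2 m)² = 1.282×10^-3 m².
From L = μ₀N²A/ℓ, N = √(Lℓ / (μ₀A)).
N = √[(3.130×10^-2)(0.644) / ((4π×10⁻⁷)×1.282×10^-3)] = √(1.251×10^7) ≈ 3537.4.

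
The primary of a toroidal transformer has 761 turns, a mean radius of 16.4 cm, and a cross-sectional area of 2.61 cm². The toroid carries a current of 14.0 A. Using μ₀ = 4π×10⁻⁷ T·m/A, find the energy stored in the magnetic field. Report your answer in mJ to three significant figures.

U ≈ 18.1 mJ

L = μ₀N²A/(2πR) = (4π×10⁻⁷)(761)²(2.610×10^-4)/(2π×0.164) = 1.843×10^-4 H.
U = ½LI² = ½(1.843×10^-4)(14.0)² = 1.806×10^-2 J.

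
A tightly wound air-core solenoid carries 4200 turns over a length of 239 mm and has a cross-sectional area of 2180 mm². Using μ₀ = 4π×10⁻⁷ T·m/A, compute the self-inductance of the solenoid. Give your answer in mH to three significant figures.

L ≈ 202 mH

A = 2180 mm² = 2.180×10^-3 m².
For a long solenoid, L = μ₀N²A/ℓ.
L = (4π×10⁻⁷)(4200)²(2.180×10^-3)/(0.239 m) = 0.2022 H.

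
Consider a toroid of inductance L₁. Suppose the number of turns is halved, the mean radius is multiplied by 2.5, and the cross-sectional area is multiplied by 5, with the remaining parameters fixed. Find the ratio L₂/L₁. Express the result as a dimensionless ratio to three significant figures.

L₂/L₁ = 0.500

For a toroid, L ∝ μᵣN²A/R.
L₂/L₁ = (0.5)^2 × (2.5)^-1 × (5) = 0.500.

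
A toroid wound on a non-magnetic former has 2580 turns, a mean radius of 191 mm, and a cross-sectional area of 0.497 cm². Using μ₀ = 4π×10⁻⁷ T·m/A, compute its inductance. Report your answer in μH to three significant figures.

For a thin toroid, L = μ₀N²A/(2πR).
L = (4π×10⁻⁷)(2580)²(4.970×10^-5) / (2π×0.191 m) = 3.464×10^-4 H.

L ≈ 346 μH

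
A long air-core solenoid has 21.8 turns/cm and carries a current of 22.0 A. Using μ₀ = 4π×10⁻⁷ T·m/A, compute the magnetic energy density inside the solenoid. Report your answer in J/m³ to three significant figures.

B = μ₀nI = (4π×10⁻⁷)(2.180×10^3)(22.0) = 6.027×10^-2 T.
u = B²/(2μ₀) = (6.027×10^-2)²/(2×4π×10⁻⁷) = 1.445×10^3 J/m³.

u ≈ 1450 J/m³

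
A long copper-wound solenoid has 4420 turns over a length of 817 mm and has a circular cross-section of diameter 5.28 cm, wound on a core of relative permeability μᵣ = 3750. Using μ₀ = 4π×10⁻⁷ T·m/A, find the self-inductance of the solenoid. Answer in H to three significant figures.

A = π(d/2)² = π(2.640×10^-2 m)² = 2.190×10^-3 m².
For a long solenoid, L = μ₀μᵣN²A/ℓ.
L = (4π×10⁻⁷)(3750)(4420)²(2.190×10^-3)/(0.817 m) = 246.7 H.

L ≈ 247 H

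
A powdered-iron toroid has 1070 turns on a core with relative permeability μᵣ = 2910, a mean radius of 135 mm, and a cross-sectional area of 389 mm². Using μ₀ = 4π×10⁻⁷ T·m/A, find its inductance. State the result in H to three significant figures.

L ≈ 1.92 H

For a thin toroid, L = μ₀μᵣN²A/(2πR).
L = (4π×10⁻⁷)(2910)(1070)²(3.890×10^-4) / (2π×0.135 m) = 1.92 H.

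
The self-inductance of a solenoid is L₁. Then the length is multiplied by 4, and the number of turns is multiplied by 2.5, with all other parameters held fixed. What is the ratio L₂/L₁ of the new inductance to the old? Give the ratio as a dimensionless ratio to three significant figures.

For a solenoid, L ∝ μᵣN²A/ℓ.
L₂/L₁ = (4)^-1 × (2.5)^2 = 1.56.

L₂/L₁ = 1.56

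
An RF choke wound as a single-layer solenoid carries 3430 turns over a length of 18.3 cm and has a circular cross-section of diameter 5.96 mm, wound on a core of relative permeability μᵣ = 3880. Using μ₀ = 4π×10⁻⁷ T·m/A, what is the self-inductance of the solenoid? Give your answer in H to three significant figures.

A = π(d/2)² = π(2.980×10^-3 m)² = 2.790×10^-5 m².
For a long solenoid, L = μ₀μᵣN²A/ℓ.
L = (4π×10⁻⁷)(3880)(3430)²(2.790×10^-5)/(0.183 m) = 8.745 H.

L ≈ 8.75 H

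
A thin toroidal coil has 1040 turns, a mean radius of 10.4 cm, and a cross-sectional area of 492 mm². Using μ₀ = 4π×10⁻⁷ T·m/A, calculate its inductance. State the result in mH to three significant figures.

For a thin toroid, L = μ₀N²A/(2πR).
L = (4π×10⁻⁷)(1040)²(4.920×10^-4) / (2π×0.104 m) = 1.023×10^-3 H.

L ≈ 1.02 mH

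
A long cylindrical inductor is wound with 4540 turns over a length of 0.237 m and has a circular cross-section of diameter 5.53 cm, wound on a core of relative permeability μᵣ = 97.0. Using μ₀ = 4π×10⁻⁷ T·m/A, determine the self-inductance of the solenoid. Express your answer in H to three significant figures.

L ≈ 25.5 H

A = π(d/2)² = π(2.765×10^-2 m)² = 2.402×10^-3 m².
For a long solenoid, L = μ₀μᵣN²A/ℓ.
L = (4π×10⁻⁷)(97.0)(4540)²(2.402×10^-3)/(0.237 m) = 25.46 H.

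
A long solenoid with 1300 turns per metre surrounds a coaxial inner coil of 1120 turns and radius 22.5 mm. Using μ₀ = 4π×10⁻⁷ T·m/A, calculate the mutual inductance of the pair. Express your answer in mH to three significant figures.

The outer solenoid produces a uniform field B₁ = μ₀n₁I₁ across the inner coil,
so the flux linkage is N₂Φ = N₂B₁A₂ = μ₀n₁N₂A₂·I₁, giving M = μ₀n₁N₂A₂.
A₂ = πr² = π(2.250×10^-2 m)² = 1.590×10^-3 m².
M = (4π×10⁻⁷)(1300)(1120)(1.590×10^-3) = 2.910×10^-3 H.

M ≈ 2.91 mH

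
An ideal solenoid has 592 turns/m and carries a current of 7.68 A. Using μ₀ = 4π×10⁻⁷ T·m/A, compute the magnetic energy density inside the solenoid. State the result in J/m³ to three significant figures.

B = μ₀nI = (4π×10⁻⁷)(592)(7.68) = 5.713×10^-3 T.
u = B²/(2μ₀) = (5.713×10^-3)²/(2×4π×10⁻⁷) = 12.99 J/m³.

u ≈ 13.0 J/m³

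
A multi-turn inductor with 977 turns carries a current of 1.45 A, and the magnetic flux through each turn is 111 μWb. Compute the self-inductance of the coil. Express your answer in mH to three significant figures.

L ≈ 74.8 mH

Self-inductance is defined by L = NΦ_B/I (flux linkage over current).
L = (977)(1.110×10^-4 Wb)/(1.45 A) = 7.479×10^-2 H.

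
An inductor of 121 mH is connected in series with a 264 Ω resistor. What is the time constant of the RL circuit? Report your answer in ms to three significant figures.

τ ≈ 0.458 ms

τ = L/R = (0.121 H)/(264 Ω) = 4.583×10^-4 s.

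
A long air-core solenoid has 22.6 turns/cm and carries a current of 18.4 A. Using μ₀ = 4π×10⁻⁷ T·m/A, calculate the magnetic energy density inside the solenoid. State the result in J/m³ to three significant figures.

B = μ₀nI = (4π×10⁻⁷)(2.260×10^3)(18.4) = 5.226×10^-2 T.
u = B²/(2μ₀) = (5.226×10^-2)²/(2×4π×10⁻⁷) = 1.087×10^3 J/m³.

u ≈ 1090 J/m³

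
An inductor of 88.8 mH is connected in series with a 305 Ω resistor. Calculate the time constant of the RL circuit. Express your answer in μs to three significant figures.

τ = L/R = (8.880×10^-2 H)/(305 Ω) = 2.911×10^-4 s.

τ ≈ 291 μs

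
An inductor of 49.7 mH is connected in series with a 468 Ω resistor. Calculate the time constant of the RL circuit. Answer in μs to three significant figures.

τ = L/R = (4.970×10^-2 H)/(468 Ω) = 1.062×10^-4 s.

τ ≈ 106 μs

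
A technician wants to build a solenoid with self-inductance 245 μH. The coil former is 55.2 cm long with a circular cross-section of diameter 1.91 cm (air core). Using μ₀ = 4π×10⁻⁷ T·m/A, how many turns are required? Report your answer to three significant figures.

N ≈ 613 turns

A = π(d/2)² = π(9.550×10^-3 m)² = 2.865×10^-4 m².
From L = μ₀N²A/ℓ, N = √(Lℓ / (μ₀A)).
N = √[(2.450×10^-4)(0.552) / ((4π×10⁻⁷)×2.865×10^-4)] = √(3.756×10^5) ≈ 612.9.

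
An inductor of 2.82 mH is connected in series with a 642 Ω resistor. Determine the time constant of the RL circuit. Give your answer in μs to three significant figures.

τ ≈ 4.39 μs

τ = L/R = (2.820×10^-3 H)/(642 Ω) = 4.393×10^-6 s.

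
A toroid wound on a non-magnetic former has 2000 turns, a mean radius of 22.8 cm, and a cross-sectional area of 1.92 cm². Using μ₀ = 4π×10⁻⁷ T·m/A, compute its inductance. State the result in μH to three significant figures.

L ≈ 674 μH

For a thin toroid, L = μ₀N²A/(2πR).
L = (4π×10⁻⁷)(2000)²(1.920×10^-4) / (2π×0.228 m) = 6.737×10^-4 H.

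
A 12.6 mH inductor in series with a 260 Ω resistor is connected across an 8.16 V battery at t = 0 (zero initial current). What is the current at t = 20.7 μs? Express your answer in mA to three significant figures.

I ≈ 10.9 mA

τ = L/R = 1.260×10^-2/260 = 4.846×10^-5 s; final current I_∞ = ε/R = 8.16/260 = 3.138×10^-2 A.
I(t) = I_∞(1 − e^(−t/τ)) with t/τ = 0.427.
I = (3.138×10^-2)(1 − e^(−0.427)) = 1.091×10^-2 A.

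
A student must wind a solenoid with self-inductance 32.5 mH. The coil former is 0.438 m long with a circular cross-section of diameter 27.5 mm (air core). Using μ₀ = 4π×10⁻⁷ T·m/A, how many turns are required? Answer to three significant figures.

A = π(d/2)² = π(1.375×10^-2 m)² = 5.940×10^-4 m².
From L = μ₀N²A/ℓ, N = √(Lℓ / (μ₀A)).
N = √[(3.250×10^-2)(0.438) / ((4π×10⁻⁷)×5.940×10^-4)] = √(1.907×10^7) ≈ 4367.1.

N ≈ 4370 turns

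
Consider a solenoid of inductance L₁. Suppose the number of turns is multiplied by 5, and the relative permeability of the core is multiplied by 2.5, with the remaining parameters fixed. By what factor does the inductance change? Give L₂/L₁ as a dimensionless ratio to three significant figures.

For a solenoid, L ∝ μᵣN²A/ℓ.
L₂/L₁ = (5)^2 × (2.5) = 62.5.

L₂/L₁ = 62.5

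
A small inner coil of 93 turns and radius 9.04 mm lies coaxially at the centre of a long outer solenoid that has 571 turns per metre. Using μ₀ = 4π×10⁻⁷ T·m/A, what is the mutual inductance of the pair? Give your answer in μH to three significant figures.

The outer solenoid produces a uniform field B₁ = μ₀n₁I₁ across the inner coil,
so the flux linkage is N₂Φ = N₂B₁A₂ = μ₀n₁N₂A₂·I₁, giving M = μ₀n₁N₂A₂.
A₂ = πr² = π(9.040×10^-3 m)² = 2.567×10^-4 m².
M = (4π×10⁻⁷)(571)(93)(2.567×10^-4) = 1.713×10^-5 H.

M ≈ 17.1 μH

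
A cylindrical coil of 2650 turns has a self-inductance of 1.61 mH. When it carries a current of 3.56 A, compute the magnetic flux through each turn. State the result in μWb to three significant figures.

From L = NΦ_B/I, the flux per turn is Φ_B = LI/N.
Φ_B = (1.610×10^-3 H)(3.56 A)/2650 = 2.163×10^-6 Wb.

Φ_B ≈ 2.16 μWb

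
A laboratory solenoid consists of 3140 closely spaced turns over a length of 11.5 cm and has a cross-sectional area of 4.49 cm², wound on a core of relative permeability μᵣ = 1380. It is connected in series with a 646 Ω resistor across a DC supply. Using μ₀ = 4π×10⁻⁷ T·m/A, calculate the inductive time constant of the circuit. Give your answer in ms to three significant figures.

A = 4.49 cm² = 4.490×10^-4 m².
L = μ₀μᵣN²A/ℓ = (4π×10⁻⁷)(1380)(3140)²(4.490×10^-4)/(0.115) = 66.76 H.
τ = L/R = (66.76)/(646) = 0.1033 s.

τ ≈ 103 ms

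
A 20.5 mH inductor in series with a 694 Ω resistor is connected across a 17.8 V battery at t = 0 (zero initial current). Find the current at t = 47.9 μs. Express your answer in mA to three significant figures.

τ = L/R = 2.050×10^-2/694 = 2.954×10^-5 s; final current I_∞ = ε/R = 17.8/694 = 2.5648×10^-2 A.
I(t) = I_∞(1 − e^(−t/τ)) with t/τ = 1.622.
I = (2.5648×10^-2)(1 − e^(−1.622)) = 2.058×10^-2 A.

I ≈ 20.6 mA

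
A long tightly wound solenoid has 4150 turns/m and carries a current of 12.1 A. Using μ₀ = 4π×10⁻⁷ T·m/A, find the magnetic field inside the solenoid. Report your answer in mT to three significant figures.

Inside a long solenoid, B = μ₀nI.
B = (4π×10⁻⁷)(4.150×10^3 m⁻¹)(12.1 A) = 6.310×10^-2 T.

B ≈ 63.1 mT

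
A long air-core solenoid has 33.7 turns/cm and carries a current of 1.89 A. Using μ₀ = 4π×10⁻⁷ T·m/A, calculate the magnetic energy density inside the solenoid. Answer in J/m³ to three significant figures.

B = μ₀nI = (4π×10⁻⁷)(3.370×10^3)(1.89) = 8.004×10^-3 T.
u = B²/(2μ₀) = (8.004×10^-3)²/(2×4π×10⁻⁷) = 25.49 J/m³.

u ≈ 25.5 J/m³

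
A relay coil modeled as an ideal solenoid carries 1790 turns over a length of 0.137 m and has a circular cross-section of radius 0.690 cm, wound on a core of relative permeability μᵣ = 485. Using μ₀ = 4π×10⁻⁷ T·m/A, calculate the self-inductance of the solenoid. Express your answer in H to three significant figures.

A = πr² = π(6.900×10^-3 m)² = 1.496×10^-4 m².
For a long solenoid, L = μ₀μᵣN²A/ℓ.
L = (4π×10⁻⁷)(485)(1790)²(1.496×10^-4)/(0.137 m) = 2.132 H.

L ≈ 2.13 H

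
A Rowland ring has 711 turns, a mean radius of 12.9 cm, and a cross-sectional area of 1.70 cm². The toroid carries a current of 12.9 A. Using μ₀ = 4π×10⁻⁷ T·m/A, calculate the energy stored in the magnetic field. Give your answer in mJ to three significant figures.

L = μ₀N²A/(2πR) = (4π×10⁻⁷)(711)²(1.700×10^-4)/(2π×0.129) = 1.332×10^-4 H.
U = ½LI² = ½(1.332×10^-4)(12.9)² = 1.109×10^-2 J.

U ≈ 11.1 mJ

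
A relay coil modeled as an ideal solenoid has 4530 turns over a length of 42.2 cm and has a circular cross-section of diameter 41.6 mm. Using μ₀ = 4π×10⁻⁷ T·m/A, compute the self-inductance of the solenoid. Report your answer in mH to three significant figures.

L ≈ 83.1 mH

A = π(d/2)² = π(2.080×10^-2 m)² = 1.359×10^-3 m².
For a long solenoid, L = μ₀N²A/ℓ.
L = (4π×10⁻⁷)(4530)²(1.359×10^-3)/(0.422 m) = 8.306×10^-2 H.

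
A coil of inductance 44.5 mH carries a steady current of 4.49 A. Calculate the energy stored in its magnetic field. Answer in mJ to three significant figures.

Stored magnetic energy: U = ½LI².
U = ½(4.450×10^-2 H)(4.49 A)² = 0.4486 J.

U ≈ 449 mJ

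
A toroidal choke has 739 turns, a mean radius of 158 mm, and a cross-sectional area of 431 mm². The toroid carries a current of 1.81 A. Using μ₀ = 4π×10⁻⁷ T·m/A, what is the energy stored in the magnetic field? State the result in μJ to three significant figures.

L = μ₀N²A/(2πR) = (4π×10⁻⁷)(739)²(4.310×10^-4)/(2π×0.158) = 2.979×10^-4 H.
U = ½LI² = ½(2.979×10^-4)(1.81)² = 4.881×10^-4 J.

U ≈ 488 μJ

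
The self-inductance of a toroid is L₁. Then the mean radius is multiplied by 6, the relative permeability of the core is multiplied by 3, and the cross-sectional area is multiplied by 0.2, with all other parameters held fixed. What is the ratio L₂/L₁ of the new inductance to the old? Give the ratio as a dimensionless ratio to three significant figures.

For a toroid, L ∝ μᵣN²A/R.
L₂/L₁ = (6)^-1 × (3) × (0.2) = 0.100.

L₂/L₁ = 0.100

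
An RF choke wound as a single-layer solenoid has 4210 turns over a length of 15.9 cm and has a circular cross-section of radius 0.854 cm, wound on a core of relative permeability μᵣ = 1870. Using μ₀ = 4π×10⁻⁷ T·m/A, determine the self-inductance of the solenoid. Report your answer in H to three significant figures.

A = πr² = π(8.540×10^-3 m)² = 2.291×10^-4 m².
For a long solenoid, L = μ₀μᵣN²A/ℓ.
L = (4π×10⁻⁷)(1870)(4210)²(2.291×10^-4)/(0.159 m) = 60.02 H.

L ≈ 60.0 H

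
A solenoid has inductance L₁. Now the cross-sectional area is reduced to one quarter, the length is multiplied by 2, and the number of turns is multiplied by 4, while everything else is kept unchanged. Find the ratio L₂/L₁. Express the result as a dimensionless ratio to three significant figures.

L₂/L₁ = 2.00

For a solenoid, L ∝ μᵣN²A/ℓ.
L₂/L₁ = (0.25) × (2)^-1 × (4)^2 = 2.00.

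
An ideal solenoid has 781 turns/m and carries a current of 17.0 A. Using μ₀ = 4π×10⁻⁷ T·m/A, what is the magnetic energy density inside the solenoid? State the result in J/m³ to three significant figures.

u ≈ 111 J/m³

B = μ₀nI = (4π×10⁻⁷)(781)(17.0) = 1.668×10^-2 T.
u = B²/(2μ₀) = (1.668×10^-2)²/(2×4π×10⁻⁷) = 110.8 J/m³.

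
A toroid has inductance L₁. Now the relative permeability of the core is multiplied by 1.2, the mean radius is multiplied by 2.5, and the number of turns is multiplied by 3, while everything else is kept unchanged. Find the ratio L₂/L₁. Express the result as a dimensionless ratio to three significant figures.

For a toroid, L ∝ μᵣN²A/R.
L₂/L₁ = (1.2) × (2.5)^-1 × (3)^2 = 4.32.

L₂/L₁ = 4.32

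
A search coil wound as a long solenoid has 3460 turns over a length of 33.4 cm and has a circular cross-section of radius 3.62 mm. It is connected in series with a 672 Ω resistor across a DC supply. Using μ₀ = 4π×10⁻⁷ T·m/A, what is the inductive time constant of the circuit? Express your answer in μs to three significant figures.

τ ≈ 2.76 μs

A = πr² = π(3.620×10^-3 m)² = 4.117×10^-5 m².
L = μ₀N²A/ℓ = (4π×10⁻⁷)(3460)²(4.117×10^-5)/(0.334) = 1.854×10^-3 H.
τ = L/R = (1.854×10^-3)/(672) = 2.759×10^-6 s.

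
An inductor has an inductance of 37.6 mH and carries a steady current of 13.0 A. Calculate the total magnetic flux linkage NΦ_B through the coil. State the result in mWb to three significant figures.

NΦ_B ≈ 489 mWb

From L = NΦ_B/I, the flux linkage is NΦ_B = LI.
NΦ_B = (3.760×10^-2 H)(13.0 A) = 0.4888 Wb.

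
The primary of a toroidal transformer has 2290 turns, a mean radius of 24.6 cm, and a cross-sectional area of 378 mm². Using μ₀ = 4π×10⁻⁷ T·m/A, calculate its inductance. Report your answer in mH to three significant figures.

L ≈ 1.61 mH

For a thin toroid, L = μ₀N²A/(2πR).
L = (4π×10⁻⁷)(2290)²(3.780×10^-4) / (2π×0.246 m) = 1.612×10^-3 H.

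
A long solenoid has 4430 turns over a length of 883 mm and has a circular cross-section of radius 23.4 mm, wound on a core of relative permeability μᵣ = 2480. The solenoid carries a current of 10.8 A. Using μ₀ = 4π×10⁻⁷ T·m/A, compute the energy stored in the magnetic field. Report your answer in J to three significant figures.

A = πr² = π(2.340×10^-2 m)² = 1.720×10^-3 m².
L = μ₀μᵣN²A/ℓ = (4π×10⁻⁷)(2480)(4430)²(1.720×10^-3)/(0.883) = 119.1 H.
U = ½LI² = ½(119.1)(10.8)² = 6.949×10^3 J.

U ≈ 6950 J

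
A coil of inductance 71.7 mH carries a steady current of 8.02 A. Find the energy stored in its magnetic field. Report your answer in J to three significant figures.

U ≈ 2.31 J

Stored magnetic energy: U = ½LI².
U = ½(7.170×10^-2 H)(8.02 A)² = 2.306 J.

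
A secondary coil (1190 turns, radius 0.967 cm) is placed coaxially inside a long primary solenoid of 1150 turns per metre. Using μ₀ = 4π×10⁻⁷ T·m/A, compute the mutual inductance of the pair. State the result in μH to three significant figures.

M ≈ 505 μH

The outer solenoid produces a uniform field B₁ = μ₀n₁I₁ across the inner coil,
so the flux linkage is N₂Φ = N₂B₁A₂ = μ₀n₁N₂A₂·I₁, giving M = μ₀n₁N₂A₂.
A₂ = πr² = π(9.670×10^-3 m)² = 2.938×10^-4 m².
M = (4π×10⁻⁷)(1150)(1190)(2.938×10^-4) = 5.052×10^-4 H.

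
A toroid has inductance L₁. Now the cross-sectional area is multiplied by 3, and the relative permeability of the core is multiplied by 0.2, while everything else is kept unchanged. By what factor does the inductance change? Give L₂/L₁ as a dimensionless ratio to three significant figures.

For a toroid, L ∝ μᵣN²A/R.
L₂/L₁ = (3) × (0.2) = 0.600.

L₂/L₁ = 0.600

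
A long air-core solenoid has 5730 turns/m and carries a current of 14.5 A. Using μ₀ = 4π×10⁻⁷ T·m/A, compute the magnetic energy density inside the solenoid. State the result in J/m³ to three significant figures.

u ≈ 4340 J/m³

B = μ₀nI = (4π×10⁻⁷)(5.730×10^3)(14.5) = 0.1044 T.
u = B²/(2μ₀) = (0.1044)²/(2×4π×10⁻⁷) = 4.337×10^3 J/m³.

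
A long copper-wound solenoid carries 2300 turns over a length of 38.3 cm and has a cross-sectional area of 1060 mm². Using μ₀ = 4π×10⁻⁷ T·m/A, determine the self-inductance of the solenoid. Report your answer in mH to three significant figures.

L ≈ 18.4 mH

A = 1060 mm² = 1.060×10^-3 m².
For a long solenoid, L = μ₀N²A/ℓ.
L = (4π×10⁻⁷)(2300)²(1.060×10^-3)/(0.383 m) = 1.840×10^-2 H.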